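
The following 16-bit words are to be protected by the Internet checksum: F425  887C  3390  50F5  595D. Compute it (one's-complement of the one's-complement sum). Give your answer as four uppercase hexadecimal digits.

A57A

One's-complement addition (fold any carry out of bit 15 back into bit 0):
  0xF425 + 0x887C = 0x17CA1 → wrap carry → 0x7CA2
  0x7CA2 + 0x3390 = 0x0B032
  0xB032 + 0x50F5 = 0x10127 → wrap carry → 0x0128
  0x0128 + 0x595D = 0x05A85
One's-complement sum = 0x5A85.
Checksum = ~0x5A85 & 0xFFFF = 0xA57A.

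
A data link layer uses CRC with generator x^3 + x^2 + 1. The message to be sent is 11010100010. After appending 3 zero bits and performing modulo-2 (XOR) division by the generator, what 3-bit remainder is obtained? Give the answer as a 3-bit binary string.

Append 3 zeros: 11010100010000. Divide by 1101 (XOR where the leading bit is 1):
  pos 0: 1101 XOR 1101 = 0000
  pos 5: 1000 XOR 1101 = 0101
  pos 6: 1011 XOR 1101 = 0110
  pos 7: 1100 XOR 1101 = 0001
  pos 10: 1000 XOR 1101 = 0101
Remainder (last 3 bits) = 101. This is the CRC / FCS.

101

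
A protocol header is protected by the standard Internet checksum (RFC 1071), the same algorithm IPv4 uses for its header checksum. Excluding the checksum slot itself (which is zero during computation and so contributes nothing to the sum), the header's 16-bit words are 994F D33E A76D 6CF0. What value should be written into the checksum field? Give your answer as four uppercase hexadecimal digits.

One's-complement addition (fold any carry out of bit 15 back into bit 0):
  0x994F + 0xD33E = 0x16C8D → wrap carry → 0x6C8E
  0x6C8E + 0xA76D = 0x113FB → wrap carry → 0x13FC
  0x13FC + 0x6CF0 = 0x080EC
One's-complement sum = 0x80EC.
Checksum = ~0x80EC & 0xFFFF = 0x7F13.

7F13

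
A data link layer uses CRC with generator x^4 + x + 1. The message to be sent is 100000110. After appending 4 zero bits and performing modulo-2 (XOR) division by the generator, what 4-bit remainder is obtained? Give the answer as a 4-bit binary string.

Append 4 zeros: 1000001100000. Divide by 10011 (XOR where the leading bit is 1):
  pos 0: 10000 XOR 10011 = 00011
  pos 3: 11011 XOR 10011 = 01000
  pos 4: 10000 XOR 10011 = 00011
  pos 7: 11000 XOR 10011 = 01011
  pos 8: 10110 XOR 10011 = 00101
Remainder (last 4 bits) = 0101. This is the CRC / FCS.

0101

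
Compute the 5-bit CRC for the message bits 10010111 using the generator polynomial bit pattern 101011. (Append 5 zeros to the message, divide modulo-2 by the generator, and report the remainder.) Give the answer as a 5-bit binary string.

Append 5 zeros: 1001011100000. Divide by 101011 (XOR where the leading bit is 1):
  pos 0: 100101 XOR 101011 = 001110
  pos 2: 111011 XOR 101011 = 010000
  pos 3: 100000 XOR 101011 = 001011
  pos 5: 101100 XOR 101011 = 000111
Remainder (last 5 bits) = 11100. This is the CRC / FCS.

11100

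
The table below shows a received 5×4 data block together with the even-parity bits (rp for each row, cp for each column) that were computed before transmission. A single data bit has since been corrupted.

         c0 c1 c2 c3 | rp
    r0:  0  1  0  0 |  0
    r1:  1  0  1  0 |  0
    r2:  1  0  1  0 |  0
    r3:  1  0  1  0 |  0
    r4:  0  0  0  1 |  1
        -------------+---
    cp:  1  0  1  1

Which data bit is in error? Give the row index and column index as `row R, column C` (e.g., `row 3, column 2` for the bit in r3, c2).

Recompute each row's even parity and compare to rp:
  r0: data parity 1, sent rp 0 → mismatch
  r1: data parity 0, sent rp 0 → ok
  r2: data parity 0, sent rp 0 → ok
  r3: data parity 0, sent rp 0 → ok
  r4: data parity 1, sent rp 1 → ok
Recompute each column's even parity and compare to cp:
  c0: data parity 1, sent cp 1 → ok
  c1: data parity 1, sent cp 0 → mismatch
  c2: data parity 1, sent cp 1 → ok
  c3: data parity 1, sent cp 1 → ok
Exactly one row (r0) and one column (c1) fail → the flipped bit is at their intersection.

row 0, column 1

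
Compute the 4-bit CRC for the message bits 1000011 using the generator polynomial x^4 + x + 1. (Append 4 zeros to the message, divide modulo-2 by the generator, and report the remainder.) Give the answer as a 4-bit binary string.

0010

Append 4 zeros: 10000110000. Divide by 10011 (XOR where the leading bit is 1):
  pos 0: 10000 XOR 10011 = 00011
  pos 3: 11110 XOR 10011 = 01101
  pos 4: 11010 XOR 10011 = 01001
  pos 5: 10010 XOR 10011 = 00001
Remainder (last 4 bits) = 0010. This is the CRC / FCS.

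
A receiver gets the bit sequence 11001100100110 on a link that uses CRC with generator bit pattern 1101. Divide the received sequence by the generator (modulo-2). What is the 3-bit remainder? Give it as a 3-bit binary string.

Modulo-2 division of 11001100100110 by 1101:
  pos 0: 1100 XOR 1101 = 0001
  pos 3: 1110 XOR 1101 = 0011
  pos 5: 1101 XOR 1101 = 0000
Remainder = 110 (nonzero — an error is detected).

110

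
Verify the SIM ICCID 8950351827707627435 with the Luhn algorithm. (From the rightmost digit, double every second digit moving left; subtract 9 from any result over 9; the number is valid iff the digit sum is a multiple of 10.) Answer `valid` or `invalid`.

valid

From the right, keep odd positions and double even positions (subtract 9 from any doubled value over 9):
  doubled (positions 2,4,...): 6 5 3 0 5 7 1 0 9 → sum 36
  kept (positions 1,3,...): 5 4 2 7 7 2 1 3 5 8 → sum 44
Total = 80.
80 mod 10 = 0, so the number is valid.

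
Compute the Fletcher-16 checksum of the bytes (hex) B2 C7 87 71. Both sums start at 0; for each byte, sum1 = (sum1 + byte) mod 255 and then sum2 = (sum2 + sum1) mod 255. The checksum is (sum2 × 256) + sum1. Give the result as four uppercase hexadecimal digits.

Running sums (mod 255):
  after byte 0 (B2): sum1=178, sum2=178
  after byte 1 (C7): sum1=122, sum2=45
  after byte 2 (87): sum1=2, sum2=47
  after byte 3 (71): sum1=115, sum2=162
Checksum = sum2·256 + sum1 = 162·256 + 115 = 41587 = 0xA273.

A273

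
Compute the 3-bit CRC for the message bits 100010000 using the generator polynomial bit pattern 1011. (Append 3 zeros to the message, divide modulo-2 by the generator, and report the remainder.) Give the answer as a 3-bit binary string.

111

Append 3 zeros: 100010000000. Divide by 1011 (XOR where the leading bit is 1):
  pos 0: 1000 XOR 1011 = 0011
  pos 2: 1110 XOR 1011 = 0101
  pos 3: 1010 XOR 1011 = 0001
  pos 6: 1000 XOR 1011 = 0011
  pos 8: 1100 XOR 1011 = 0111
Remainder (last 3 bits) = 111. This is the CRC / FCS.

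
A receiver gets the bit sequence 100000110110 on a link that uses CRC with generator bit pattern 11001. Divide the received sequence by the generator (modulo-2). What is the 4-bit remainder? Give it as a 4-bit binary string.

1001

Modulo-2 division of 100000110110 by 11001:
  pos 0: 10000 XOR 11001 = 01001
  pos 1: 10010 XOR 11001 = 01011
  pos 2: 10111 XOR 11001 = 01110
  pos 3: 11101 XOR 11001 = 00100
  pos 5: 10001 XOR 11001 = 01000
  pos 6: 10001 XOR 11001 = 01000
  pos 7: 10000 XOR 11001 = 01001
Remainder = 1001 (nonzero — an error is detected).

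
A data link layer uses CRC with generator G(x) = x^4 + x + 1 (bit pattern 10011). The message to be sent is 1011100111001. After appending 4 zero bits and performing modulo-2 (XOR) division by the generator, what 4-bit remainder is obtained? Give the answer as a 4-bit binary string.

1110

Append 4 zeros: 10111001110010000. Divide by 10011 (XOR where the leading bit is 1):
  pos 0: 10111 XOR 10011 = 00100
  pos 2: 10000 XOR 10011 = 00011
  pos 5: 11111 XOR 10011 = 01100
  pos 6: 11000 XOR 10011 = 01011
  pos 7: 10110 XOR 10011 = 00101
  pos 9: 10110 XOR 10011 = 00101
  pos 11: 10100 XOR 10011 = 00111
Remainder (last 4 bits) = 1110. This is the CRC / FCS.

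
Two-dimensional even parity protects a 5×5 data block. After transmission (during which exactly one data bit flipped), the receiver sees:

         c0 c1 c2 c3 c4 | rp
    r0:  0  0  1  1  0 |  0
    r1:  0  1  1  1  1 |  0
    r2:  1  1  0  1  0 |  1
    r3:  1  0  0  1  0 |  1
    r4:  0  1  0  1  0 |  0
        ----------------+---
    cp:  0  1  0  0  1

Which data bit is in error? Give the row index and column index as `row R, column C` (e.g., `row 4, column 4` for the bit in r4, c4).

Recompute each row's even parity and compare to rp:
  r0: data parity 0, sent rp 0 → ok
  r1: data parity 0, sent rp 0 → ok
  r2: data parity 1, sent rp 1 → ok
  r3: data parity 0, sent rp 1 → mismatch
  r4: data parity 0, sent rp 0 → ok
Recompute each column's even parity and compare to cp:
  c0: data parity 0, sent cp 0 → ok
  c1: data parity 1, sent cp 1 → ok
  c2: data parity 0, sent cp 0 → ok
  c3: data parity 1, sent cp 0 → mismatch
  c4: data parity 1, sent cp 1 → ok
Exactly one row (r3) and one column (c3) fail → the flipped bit is at their intersection.

row 3, column 3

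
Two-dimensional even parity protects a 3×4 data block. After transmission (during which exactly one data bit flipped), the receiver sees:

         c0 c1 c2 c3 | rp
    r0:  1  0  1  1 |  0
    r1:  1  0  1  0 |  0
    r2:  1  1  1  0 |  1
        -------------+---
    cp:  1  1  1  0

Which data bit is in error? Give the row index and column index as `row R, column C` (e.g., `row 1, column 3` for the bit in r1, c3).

Recompute each row's even parity and compare to rp:
  r0: data parity 1, sent rp 0 → mismatch
  r1: data parity 0, sent rp 0 → ok
  r2: data parity 1, sent rp 1 → ok
Recompute each column's even parity and compare to cp:
  c0: data parity 1, sent cp 1 → ok
  c1: data parity 1, sent cp 1 → ok
  c2: data parity 1, sent cp 1 → ok
  c3: data parity 1, sent cp 0 → mismatch
Exactly one row (r0) and one column (c3) fail → the flipped bit is at their intersection.

row 0, column 3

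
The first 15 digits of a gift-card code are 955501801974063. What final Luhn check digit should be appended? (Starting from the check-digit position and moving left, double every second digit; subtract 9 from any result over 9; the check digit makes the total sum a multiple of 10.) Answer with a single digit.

Partial digits right→left: 3 6 0 4 7 9 1 0 8 1 0 5 5 5 9
Double every second digit counting from the check-digit position (so the 1st, 3rd, 5th, ... of the partial from the right).
  doubled (with −9 where >9): 6 0 5 2 7 0 1 9 → sum 30
  kept as-is: 6 4 9 0 1 5 5 → sum 30
Total = 30 + 30 = 60.
Check digit = (10 − (60 mod 10)) mod 10 = 0.

0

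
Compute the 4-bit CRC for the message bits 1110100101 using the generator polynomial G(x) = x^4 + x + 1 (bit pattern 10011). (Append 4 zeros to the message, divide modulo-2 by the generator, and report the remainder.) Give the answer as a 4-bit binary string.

1001

Append 4 zeros: 11101001010000. Divide by 10011 (XOR where the leading bit is 1):
  pos 0: 11101 XOR 10011 = 01110
  pos 1: 11100 XOR 10011 = 01111
  pos 2: 11110 XOR 10011 = 01101
  pos 3: 11011 XOR 10011 = 01000
  pos 4: 10000 XOR 10011 = 00011
  pos 7: 11100 XOR 10011 = 01111
  pos 8: 11110 XOR 10011 = 01101
  pos 9: 11010 XOR 10011 = 01001
Remainder (last 4 bits) = 1001. This is the CRC / FCS.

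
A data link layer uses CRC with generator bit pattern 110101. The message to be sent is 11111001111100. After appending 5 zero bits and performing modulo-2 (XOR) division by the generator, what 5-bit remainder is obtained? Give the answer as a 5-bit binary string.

Append 5 zeros: 1111100111110000000. Divide by 110101 (XOR where the leading bit is 1):
  pos 0: 111110 XOR 110101 = 001011
  pos 2: 101101 XOR 110101 = 011000
  pos 3: 110001 XOR 110101 = 000100
  pos 6: 100111 XOR 110101 = 010010
  pos 7: 100100 XOR 110101 = 010001
  pos 8: 100010 XOR 110101 = 010111
  pos 9: 101110 XOR 110101 = 011011
  pos 10: 110110 XOR 110101 = 000011
Remainder (last 5 bits) = 11000. This is the CRC / FCS.

11000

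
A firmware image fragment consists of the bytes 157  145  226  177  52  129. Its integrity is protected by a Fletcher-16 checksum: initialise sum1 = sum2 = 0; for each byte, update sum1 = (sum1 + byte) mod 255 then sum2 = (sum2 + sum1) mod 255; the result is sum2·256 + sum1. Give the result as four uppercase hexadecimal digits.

1479

Running sums (mod 255):
  after byte 0 (157): sum1=157, sum2=157
  after byte 1 (145): sum1=47, sum2=204
  after byte 2 (226): sum1=18, sum2=222
  after byte 3 (177): sum1=195, sum2=162
  after byte 4 (52): sum1=247, sum2=154
  after byte 5 (129): sum1=121, sum2=20
Checksum = sum2·256 + sum1 = 20·256 + 121 = 5241 = 0x1479.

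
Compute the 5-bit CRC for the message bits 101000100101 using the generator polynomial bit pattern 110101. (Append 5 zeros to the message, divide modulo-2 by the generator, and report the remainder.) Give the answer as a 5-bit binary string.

00001

Append 5 zeros: 10100010010100000. Divide by 110101 (XOR where the leading bit is 1):
  pos 0: 101000 XOR 110101 = 011101
  pos 1: 111011 XOR 110101 = 001110
  pos 3: 111000 XOR 110101 = 001101
  pos 5: 110110 XOR 110101 = 000011
  pos 9: 111000 XOR 110101 = 001101
  pos 11: 110100 XOR 110101 = 000001
Remainder (last 5 bits) = 00001. This is the CRC / FCS.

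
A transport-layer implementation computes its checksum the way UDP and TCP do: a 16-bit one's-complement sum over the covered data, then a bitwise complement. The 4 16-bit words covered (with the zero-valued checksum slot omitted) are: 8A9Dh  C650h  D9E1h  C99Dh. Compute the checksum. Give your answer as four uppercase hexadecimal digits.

One's-complement addition (fold any carry out of bit 15 back into bit 0):
  0x8A9D + 0xC650 = 0x150ED → wrap carry → 0x50EE
  0x50EE + 0xD9E1 = 0x12ACF → wrap carry → 0x2AD0
  0x2AD0 + 0xC99D = 0x0F46D
One's-complement sum = 0xF46D.
Checksum = ~0xF46D & 0xFFFF = 0x0B92.

0B92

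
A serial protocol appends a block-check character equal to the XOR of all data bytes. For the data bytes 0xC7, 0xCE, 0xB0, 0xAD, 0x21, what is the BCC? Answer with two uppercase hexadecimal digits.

35

XOR the bytes together:
  start with 0xC7
  0xC7 ⊕ 0xCE = 0x09
  0x09 ⊕ 0xB0 = 0xB9
  0xB9 ⊕ 0xAD = 0x14
  0x14 ⊕ 0x21 = 0x35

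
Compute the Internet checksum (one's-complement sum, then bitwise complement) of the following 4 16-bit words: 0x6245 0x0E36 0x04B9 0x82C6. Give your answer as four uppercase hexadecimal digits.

0805

One's-complement addition (fold any carry out of bit 15 back into bit 0):
  0x6245 + 0x0E36 = 0x0707B
  0x707B + 0x04B9 = 0x07534
  0x7534 + 0x82C6 = 0x0F7FA
One's-complement sum = 0xF7FA.
Checksum = ~0xF7FA & 0xFFFF = 0x0805.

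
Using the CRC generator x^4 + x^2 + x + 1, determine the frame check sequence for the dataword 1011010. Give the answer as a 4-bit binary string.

0101

Append 4 zeros: 10110100000. Divide by 10111 (XOR where the leading bit is 1):
  pos 0: 10110 XOR 10111 = 00001
  pos 4: 11000 XOR 10111 = 01111
  pos 5: 11110 XOR 10111 = 01001
  pos 6: 10010 XOR 10111 = 00101
Remainder (last 4 bits) = 0101. This is the CRC / FCS.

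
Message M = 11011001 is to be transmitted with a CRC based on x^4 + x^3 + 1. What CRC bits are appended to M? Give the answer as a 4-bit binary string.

0111

Append 4 zeros: 110110010000. Divide by 11001 (XOR where the leading bit is 1):
  pos 0: 11011 XOR 11001 = 00010
  pos 3: 10001 XOR 11001 = 01000
  pos 4: 10000 XOR 11001 = 01001
  pos 5: 10010 XOR 11001 = 01011
  pos 6: 10110 XOR 11001 = 01111
  pos 7: 11110 XOR 11001 = 00111
Remainder (last 4 bits) = 0111. This is the CRC / FCS.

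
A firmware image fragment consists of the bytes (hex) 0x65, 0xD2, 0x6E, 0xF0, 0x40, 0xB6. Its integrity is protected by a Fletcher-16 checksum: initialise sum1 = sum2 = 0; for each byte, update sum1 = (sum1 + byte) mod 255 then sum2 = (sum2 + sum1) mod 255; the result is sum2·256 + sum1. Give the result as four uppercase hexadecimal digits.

Running sums (mod 255):
  after byte 0 (0x65): sum1=101, sum2=101
  after byte 1 (0xD2): sum1=56, sum2=157
  after byte 2 (0x6E): sum1=166, sum2=68
  after byte 3 (0xF0): sum1=151, sum2=219
  after byte 4 (0x40): sum1=215, sum2=179
  after byte 5 (0xB6): sum1=142, sum2=66
Checksum = sum2·256 + sum1 = 66·256 + 142 = 17038 = 0x428E.

428E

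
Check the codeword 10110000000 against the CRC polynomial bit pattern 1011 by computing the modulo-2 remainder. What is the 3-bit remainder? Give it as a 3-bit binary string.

000

Modulo-2 division of 10110000000 by 1011:
  pos 0: 1011 XOR 1011 = 0000
Remainder = 000 (zero — the frame passes the CRC check).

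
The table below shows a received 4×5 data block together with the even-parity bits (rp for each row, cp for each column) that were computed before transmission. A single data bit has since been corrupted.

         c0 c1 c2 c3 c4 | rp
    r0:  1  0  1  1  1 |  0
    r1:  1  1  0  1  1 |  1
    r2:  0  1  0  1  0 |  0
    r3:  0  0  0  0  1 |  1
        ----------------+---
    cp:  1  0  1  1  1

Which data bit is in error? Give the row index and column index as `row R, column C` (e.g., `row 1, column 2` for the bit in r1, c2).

row 1, column 0

Recompute each row's even parity and compare to rp:
  r0: data parity 0, sent rp 0 → ok
  r1: data parity 0, sent rp 1 → mismatch
  r2: data parity 0, sent rp 0 → ok
  r3: data parity 1, sent rp 1 → ok
Recompute each column's even parity and compare to cp:
  c0: data parity 0, sent cp 1 → mismatch
  c1: data parity 0, sent cp 0 → ok
  c2: data parity 1, sent cp 1 → ok
  c3: data parity 1, sent cp 1 → ok
  c4: data parity 1, sent cp 1 → ok
Exactly one row (r1) and one column (c0) fail → the flipped bit is at their intersection.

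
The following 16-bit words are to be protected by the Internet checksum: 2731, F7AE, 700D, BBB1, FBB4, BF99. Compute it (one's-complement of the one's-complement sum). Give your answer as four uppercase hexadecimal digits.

FA11

One's-complement addition (fold any carry out of bit 15 back into bit 0):
  0x2731 + 0xF7AE = 0x11EDF → wrap carry → 0x1EE0
  0x1EE0 + 0x700D = 0x08EED
  0x8EED + 0xBBB1 = 0x14A9E → wrap carry → 0x4A9F
  0x4A9F + 0xFBB4 = 0x14653 → wrap carry → 0x4654
  0x4654 + 0xBF99 = 0x105ED → wrap carry → 0x05EE
One's-complement sum = 0x05EE.
Checksum = ~0x05EE & 0xFFFF = 0xFA11.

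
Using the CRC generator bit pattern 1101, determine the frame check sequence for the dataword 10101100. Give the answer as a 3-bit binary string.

010

Append 3 zeros: 10101100000. Divide by 1101 (XOR where the leading bit is 1):
  pos 0: 1010 XOR 1101 = 0111
  pos 1: 1111 XOR 1101 = 0010
  pos 3: 1010 XOR 1101 = 0111
  pos 4: 1110 XOR 1101 = 0011
  pos 6: 1100 XOR 1101 = 0001
Remainder (last 3 bits) = 010. This is the CRC / FCS.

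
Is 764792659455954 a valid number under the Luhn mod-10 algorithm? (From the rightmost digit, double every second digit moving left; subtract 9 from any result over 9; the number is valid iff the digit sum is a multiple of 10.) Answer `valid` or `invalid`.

From the right, keep odd positions and double even positions (subtract 9 from any doubled value over 9):
  doubled (positions 2,4,...): 1 1 8 1 4 5 3 → sum 23
  kept (positions 1,3,...): 4 9 5 9 6 9 4 7 → sum 53
Total = 76.
76 mod 10 = 6, so the number is invalid.

invalid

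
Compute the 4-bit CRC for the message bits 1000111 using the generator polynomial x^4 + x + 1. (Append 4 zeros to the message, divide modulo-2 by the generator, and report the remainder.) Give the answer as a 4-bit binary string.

1110

Append 4 zeros: 10001110000. Divide by 10011 (XOR where the leading bit is 1):
  pos 0: 10001 XOR 10011 = 00010
  pos 3: 10110 XOR 10011 = 00101
  pos 5: 10100 XOR 10011 = 00111
Remainder (last 4 bits) = 1110. This is the CRC / FCS.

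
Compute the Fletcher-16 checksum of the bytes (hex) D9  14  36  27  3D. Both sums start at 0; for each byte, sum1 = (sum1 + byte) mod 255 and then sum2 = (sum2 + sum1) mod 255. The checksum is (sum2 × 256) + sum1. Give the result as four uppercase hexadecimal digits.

Running sums (mod 255):
  after byte 0 (D9): sum1=217, sum2=217
  after byte 1 (14): sum1=237, sum2=199
  after byte 2 (36): sum1=36, sum2=235
  after byte 3 (27): sum1=75, sum2=55
  after byte 4 (3D): sum1=136, sum2=191
Checksum = sum2·256 + sum1 = 191·256 + 136 = 49032 = 0xBF88.

BF88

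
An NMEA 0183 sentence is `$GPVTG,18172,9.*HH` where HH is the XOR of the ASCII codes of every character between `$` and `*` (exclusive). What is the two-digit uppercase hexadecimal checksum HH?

XOR the ASCII codes of the payload characters:
  'G' = 0x47 → acc = 0x47
  'P' = 0x50 → acc = 0x17
  'V' = 0x56 → acc = 0x41
  'T' = 0x54 → acc = 0x15
  'G' = 0x47 → acc = 0x52
  ',' = 0x2C → acc = 0x7E
  '1' = 0x31 → acc = 0x4F
  '8' = 0x38 → acc = 0x77
  '1' = 0x31 → acc = 0x46
  '7' = 0x37 → acc = 0x71
  '2' = 0x32 → acc = 0x43
  ',' = 0x2C → acc = 0x6F
  '9' = 0x39 → acc = 0x56
  '.' = 0x2E → acc = 0x78
Checksum = 0x78.

78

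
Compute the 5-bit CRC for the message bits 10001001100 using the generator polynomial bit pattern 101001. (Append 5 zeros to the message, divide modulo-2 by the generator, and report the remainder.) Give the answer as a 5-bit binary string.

11110

Append 5 zeros: 1000100110000000. Divide by 101001 (XOR where the leading bit is 1):
  pos 0: 100010 XOR 101001 = 001011
  pos 2: 101101 XOR 101001 = 000100
  pos 5: 100100 XOR 101001 = 001101
  pos 7: 110100 XOR 101001 = 011101
  pos 8: 111010 XOR 101001 = 010011
  pos 9: 100110 XOR 101001 = 001111
Remainder (last 5 bits) = 11110. This is the CRC / FCS.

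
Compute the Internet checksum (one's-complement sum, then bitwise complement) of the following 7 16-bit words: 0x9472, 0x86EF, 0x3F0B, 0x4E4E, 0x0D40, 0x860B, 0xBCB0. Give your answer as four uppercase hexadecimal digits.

0748

One's-complement addition (fold any carry out of bit 15 back into bit 0):
  0x9472 + 0x86EF = 0x11B61 → wrap carry → 0x1B62
  0x1B62 + 0x3F0B = 0x05A6D
  0x5A6D + 0x4E4E = 0x0A8BB
  0xA8BB + 0x0D40 = 0x0B5FB
  0xB5FB + 0x860B = 0x13C06 → wrap carry → 0x3C07
  0x3C07 + 0xBCB0 = 0x0F8B7
One's-complement sum = 0xF8B7.
Checksum = ~0xF8B7 & 0xFFFF = 0x0748.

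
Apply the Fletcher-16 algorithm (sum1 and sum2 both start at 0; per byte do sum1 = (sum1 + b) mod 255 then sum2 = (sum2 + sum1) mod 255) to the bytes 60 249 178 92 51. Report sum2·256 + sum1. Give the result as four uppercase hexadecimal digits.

Running sums (mod 255):
  after byte 0 (60): sum1=60, sum2=60
  after byte 1 (249): sum1=54, sum2=114
  after byte 2 (178): sum1=232, sum2=91
  after byte 3 (92): sum1=69, sum2=160
  after byte 4 (51): sum1=120, sum2=25
Checksum = sum2·256 + sum1 = 25·256 + 120 = 6520 = 0x1978.

1978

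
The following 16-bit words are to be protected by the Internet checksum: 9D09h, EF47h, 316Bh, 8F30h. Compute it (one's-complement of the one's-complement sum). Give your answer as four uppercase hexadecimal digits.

B312

One's-complement addition (fold any carry out of bit 15 back into bit 0):
  0x9D09 + 0xEF47 = 0x18C50 → wrap carry → 0x8C51
  0x8C51 + 0x316B = 0x0BDBC
  0xBDBC + 0x8F30 = 0x14CEC → wrap carry → 0x4CED
One's-complement sum = 0x4CED.
Checksum = ~0x4CED & 0xFFFF = 0xB312.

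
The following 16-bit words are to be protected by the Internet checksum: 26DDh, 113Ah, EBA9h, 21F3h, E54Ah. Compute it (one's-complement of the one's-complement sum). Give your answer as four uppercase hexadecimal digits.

D500

One's-complement addition (fold any carry out of bit 15 back into bit 0):
  0x26DD + 0x113A = 0x03817
  0x3817 + 0xEBA9 = 0x123C0 → wrap carry → 0x23C1
  0x23C1 + 0x21F3 = 0x045B4
  0x45B4 + 0xE54A = 0x12AFE → wrap carry → 0x2AFF
One's-complement sum = 0x2AFF.
Checksum = ~0x2AFF & 0xFFFF = 0xD500.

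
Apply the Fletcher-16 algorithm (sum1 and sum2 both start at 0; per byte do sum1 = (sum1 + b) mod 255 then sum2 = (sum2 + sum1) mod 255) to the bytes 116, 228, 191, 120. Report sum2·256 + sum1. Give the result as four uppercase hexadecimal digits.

7891

Running sums (mod 255):
  after byte 0 (116): sum1=116, sum2=116
  after byte 1 (228): sum1=89, sum2=205
  after byte 2 (191): sum1=25, sum2=230
  after byte 3 (120): sum1=145, sum2=120
Checksum = sum2·256 + sum1 = 120·256 + 145 = 30865 = 0x7891.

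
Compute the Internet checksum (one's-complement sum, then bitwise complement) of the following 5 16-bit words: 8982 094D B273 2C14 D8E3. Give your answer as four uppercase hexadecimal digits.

B5C4

One's-complement addition (fold any carry out of bit 15 back into bit 0):
  0x8982 + 0x094D = 0x092CF
  0x92CF + 0xB273 = 0x14542 → wrap carry → 0x4543
  0x4543 + 0x2C14 = 0x07157
  0x7157 + 0xD8E3 = 0x14A3A → wrap carry → 0x4A3B
One's-complement sum = 0x4A3B.
Checksum = ~0x4A3B & 0xFFFF = 0xB5C4.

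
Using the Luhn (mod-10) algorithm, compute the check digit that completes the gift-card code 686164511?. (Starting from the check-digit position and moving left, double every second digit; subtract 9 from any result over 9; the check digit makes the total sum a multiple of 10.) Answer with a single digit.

Partial digits right→left: 1 1 5 4 6 1 6 8 6
Double every second digit counting from the check-digit position (so the 1st, 3rd, 5th, ... of the partial from the right).
  doubled (with −9 where >9): 2 1 3 3 3 → sum 12
  kept as-is: 1 4 1 8 → sum 14
Total = 12 + 14 = 26.
Check digit = (10 − (26 mod 10)) mod 10 = 4.

4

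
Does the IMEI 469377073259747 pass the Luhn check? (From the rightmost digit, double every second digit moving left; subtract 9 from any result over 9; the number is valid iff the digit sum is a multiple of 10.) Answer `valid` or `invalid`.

From the right, keep odd positions and double even positions (subtract 9 from any doubled value over 9):
  doubled (positions 2,4,...): 8 9 4 5 5 6 3 → sum 40
  kept (positions 1,3,...): 7 7 5 3 0 7 9 4 → sum 42
Total = 82.
82 mod 10 = 2, so the number is invalid.

invalid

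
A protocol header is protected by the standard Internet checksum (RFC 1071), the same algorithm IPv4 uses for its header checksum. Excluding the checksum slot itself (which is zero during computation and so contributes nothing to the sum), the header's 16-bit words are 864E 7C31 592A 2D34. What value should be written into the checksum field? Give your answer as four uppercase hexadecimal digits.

One's-complement addition (fold any carry out of bit 15 back into bit 0):
  0x864E + 0x7C31 = 0x1027F → wrap carry → 0x0280
  0x0280 + 0x592A = 0x05BAA
  0x5BAA + 0x2D34 = 0x088DE
One's-complement sum = 0x88DE.
Checksum = ~0x88DE & 0xFFFF = 0x7721.

7721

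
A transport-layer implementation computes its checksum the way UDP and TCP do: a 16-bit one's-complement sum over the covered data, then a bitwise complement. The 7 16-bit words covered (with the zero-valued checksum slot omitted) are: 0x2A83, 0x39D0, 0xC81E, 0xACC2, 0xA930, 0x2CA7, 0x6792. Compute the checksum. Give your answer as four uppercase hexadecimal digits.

One's-complement addition (fold any carry out of bit 15 back into bit 0):
  0x2A83 + 0x39D0 = 0x06453
  0x6453 + 0xC81E = 0x12C71 → wrap carry → 0x2C72
  0x2C72 + 0xACC2 = 0x0D934
  0xD934 + 0xA930 = 0x18264 → wrap carry → 0x8265
  0x8265 + 0x2CA7 = 0x0AF0C
  0xAF0C + 0x6792 = 0x1169E → wrap carry → 0x169F
One's-complement sum = 0x169F.
Checksum = ~0x169F & 0xFFFF = 0xE960.

E960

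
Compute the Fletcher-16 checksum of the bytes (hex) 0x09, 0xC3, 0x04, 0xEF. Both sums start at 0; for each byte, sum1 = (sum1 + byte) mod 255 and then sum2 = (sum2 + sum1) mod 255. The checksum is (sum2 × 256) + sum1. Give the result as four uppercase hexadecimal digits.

Running sums (mod 255):
  after byte 0 (0x09): sum1=9, sum2=9
  after byte 1 (0xC3): sum1=204, sum2=213
  after byte 2 (0x04): sum1=208, sum2=166
  after byte 3 (0xEF): sum1=192, sum2=103
Checksum = sum2·256 + sum1 = 103·256 + 192 = 26560 = 0x67C0.

67C0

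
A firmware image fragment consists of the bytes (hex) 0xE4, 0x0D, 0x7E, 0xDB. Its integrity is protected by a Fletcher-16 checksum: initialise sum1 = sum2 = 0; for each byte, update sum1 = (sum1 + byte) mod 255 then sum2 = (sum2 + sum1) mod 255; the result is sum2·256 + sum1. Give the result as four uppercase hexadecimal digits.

934C

Running sums (mod 255):
  after byte 0 (0xE4): sum1=228, sum2=228
  after byte 1 (0x0D): sum1=241, sum2=214
  after byte 2 (0x7E): sum1=112, sum2=71
  after byte 3 (0xDB): sum1=76, sum2=147
Checksum = sum2·256 + sum1 = 147·256 + 76 = 37708 = 0x934C.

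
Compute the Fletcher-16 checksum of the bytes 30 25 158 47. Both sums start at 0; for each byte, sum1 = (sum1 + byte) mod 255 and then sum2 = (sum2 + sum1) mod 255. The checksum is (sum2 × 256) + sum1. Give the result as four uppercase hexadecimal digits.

Running sums (mod 255):
  after byte 0 (30): sum1=30, sum2=30
  after byte 1 (25): sum1=55, sum2=85
  after byte 2 (158): sum1=213, sum2=43
  after byte 3 (47): sum1=5, sum2=48
Checksum = sum2·256 + sum1 = 48·256 + 5 = 12293 = 0x3005.

3005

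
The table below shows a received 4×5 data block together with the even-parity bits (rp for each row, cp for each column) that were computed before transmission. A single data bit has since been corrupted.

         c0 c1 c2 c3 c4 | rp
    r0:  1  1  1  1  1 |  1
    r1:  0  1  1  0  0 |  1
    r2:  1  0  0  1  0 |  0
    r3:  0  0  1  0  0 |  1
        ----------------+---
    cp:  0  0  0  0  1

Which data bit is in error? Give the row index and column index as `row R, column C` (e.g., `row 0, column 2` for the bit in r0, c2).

Recompute each row's even parity and compare to rp:
  r0: data parity 1, sent rp 1 → ok
  r1: data parity 0, sent rp 1 → mismatch
  r2: data parity 0, sent rp 0 → ok
  r3: data parity 1, sent rp 1 → ok
Recompute each column's even parity and compare to cp:
  c0: data parity 0, sent cp 0 → ok
  c1: data parity 0, sent cp 0 → ok
  c2: data parity 1, sent cp 0 → mismatch
  c3: data parity 0, sent cp 0 → ok
  c4: data parity 1, sent cp 1 → ok
Exactly one row (r1) and one column (c2) fail → the flipped bit is at their intersection.

row 1, column 2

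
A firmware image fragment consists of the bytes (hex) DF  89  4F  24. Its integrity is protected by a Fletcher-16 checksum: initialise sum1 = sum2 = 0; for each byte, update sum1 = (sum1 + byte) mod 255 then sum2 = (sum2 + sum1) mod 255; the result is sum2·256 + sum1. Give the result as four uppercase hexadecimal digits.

Running sums (mod 255):
  after byte 0 (DF): sum1=223, sum2=223
  after byte 1 (89): sum1=105, sum2=73
  after byte 2 (4F): sum1=184, sum2=2
  after byte 3 (24): sum1=220, sum2=222
Checksum = sum2·256 + sum1 = 222·256 + 220 = 57052 = 0xDEDC.

DEDC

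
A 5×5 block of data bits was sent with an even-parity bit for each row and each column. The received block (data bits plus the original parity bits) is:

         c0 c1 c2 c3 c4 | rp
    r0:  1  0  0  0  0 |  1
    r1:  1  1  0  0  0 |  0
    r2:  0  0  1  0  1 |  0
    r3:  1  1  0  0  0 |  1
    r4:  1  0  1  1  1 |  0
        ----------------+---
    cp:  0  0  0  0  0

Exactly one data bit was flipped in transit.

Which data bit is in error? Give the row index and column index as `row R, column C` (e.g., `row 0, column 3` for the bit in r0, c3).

Recompute each row's even parity and compare to rp:
  r0: data parity 1, sent rp 1 → ok
  r1: data parity 0, sent rp 0 → ok
  r2: data parity 0, sent rp 0 → ok
  r3: data parity 0, sent rp 1 → mismatch
  r4: data parity 0, sent rp 0 → ok
Recompute each column's even parity and compare to cp:
  c0: data parity 0, sent cp 0 → ok
  c1: data parity 0, sent cp 0 → ok
  c2: data parity 0, sent cp 0 → ok
  c3: data parity 1, sent cp 0 → mismatch
  c4: data parity 0, sent cp 0 → ok
Exactly one row (r3) and one column (c3) fail → the flipped bit is at their intersection.

row 3, column 3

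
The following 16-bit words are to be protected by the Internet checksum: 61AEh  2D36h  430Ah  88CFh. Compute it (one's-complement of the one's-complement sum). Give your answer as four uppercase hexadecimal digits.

A541

One's-complement addition (fold any carry out of bit 15 back into bit 0):
  0x61AE + 0x2D36 = 0x08EE4
  0x8EE4 + 0x430A = 0x0D1EE
  0xD1EE + 0x88CF = 0x15ABD → wrap carry → 0x5ABE
One's-complement sum = 0x5ABE.
Checksum = ~0x5ABE & 0xFFFF = 0xA541.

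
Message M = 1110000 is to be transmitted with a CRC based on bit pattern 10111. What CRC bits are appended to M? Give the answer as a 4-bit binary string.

Append 4 zeros: 11100000000. Divide by 10111 (XOR where the leading bit is 1):
  pos 0: 11100 XOR 10111 = 01011
  pos 1: 10110 XOR 10111 = 00001
  pos 5: 10000 XOR 10111 = 00111
Remainder (last 4 bits) = 1110. This is the CRC / FCS.

1110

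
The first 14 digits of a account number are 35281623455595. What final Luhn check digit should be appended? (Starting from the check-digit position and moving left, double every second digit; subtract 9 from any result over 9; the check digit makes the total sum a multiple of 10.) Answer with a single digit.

Partial digits right→left: 5 9 5 5 5 4 3 2 6 1 8 2 5 3
Double every second digit counting from the check-digit position (so the 1st, 3rd, 5th, ... of the partial from the right).
  doubled (with −9 where >9): 1 1 1 6 3 7 1 → sum 20
  kept as-is: 9 5 4 2 1 2 3 → sum 26
Total = 20 + 26 = 46.
Check digit = (10 − (46 mod 10)) mod 10 = 4.

4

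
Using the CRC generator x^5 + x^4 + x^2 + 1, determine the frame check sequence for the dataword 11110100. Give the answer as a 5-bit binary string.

Append 5 zeros: 1111010000000. Divide by 110101 (XOR where the leading bit is 1):
  pos 0: 111101 XOR 110101 = 001000
  pos 2: 100000 XOR 110101 = 010101
  pos 3: 101010 XOR 110101 = 011111
  pos 4: 111110 XOR 110101 = 001011
  pos 6: 101100 XOR 110101 = 011001
  pos 7: 110010 XOR 110101 = 000111
Remainder (last 5 bits) = 00111. This is the CRC / FCS.

00111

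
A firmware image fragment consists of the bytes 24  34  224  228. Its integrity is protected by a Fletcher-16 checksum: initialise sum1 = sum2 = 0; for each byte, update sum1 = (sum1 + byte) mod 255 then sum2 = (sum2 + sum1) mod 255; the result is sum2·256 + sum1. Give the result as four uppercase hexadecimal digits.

6D00

Running sums (mod 255):
  after byte 0 (24): sum1=24, sum2=24
  after byte 1 (34): sum1=58, sum2=82
  after byte 2 (224): sum1=27, sum2=109
  after byte 3 (228): sum1=0, sum2=109
Checksum = sum2·256 + sum1 = 109·256 + 0 = 27904 = 0x6D00.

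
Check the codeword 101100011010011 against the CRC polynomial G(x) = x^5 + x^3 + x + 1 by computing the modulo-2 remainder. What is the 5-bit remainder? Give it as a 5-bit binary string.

Modulo-2 division of 101100011010011 by 101011:
  pos 0: 101100 XOR 101011 = 000111
  pos 3: 111011 XOR 101011 = 010000
  pos 4: 100000 XOR 101011 = 001011
  pos 6: 101110 XOR 101011 = 000101
  pos 9: 101011 XOR 101011 = 000000
Remainder = 00000 (zero — the frame passes the CRC check).

00000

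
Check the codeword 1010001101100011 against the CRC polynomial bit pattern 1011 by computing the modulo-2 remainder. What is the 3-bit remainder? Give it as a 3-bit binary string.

000

Modulo-2 division of 1010001101100011 by 1011:
  pos 0: 1010 XOR 1011 = 0001
  pos 3: 1001 XOR 1011 = 0010
  pos 5: 1010 XOR 1011 = 0001
  pos 8: 1110 XOR 1011 = 0101
  pos 9: 1010 XOR 1011 = 0001
  pos 12: 1011 XOR 1011 = 0000
Remainder = 000 (zero — the frame passes the CRC check).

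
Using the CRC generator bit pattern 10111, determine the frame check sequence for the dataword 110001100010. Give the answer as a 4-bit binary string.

Append 4 zeros: 1100011000100000. Divide by 10111 (XOR where the leading bit is 1):
  pos 0: 11000 XOR 10111 = 01111
  pos 1: 11111 XOR 10111 = 01000
  pos 2: 10001 XOR 10111 = 00110
  pos 4: 11000 XOR 10111 = 01111
  pos 5: 11110 XOR 10111 = 01001
  pos 6: 10011 XOR 10111 = 00100
  pos 8: 10000 XOR 10111 = 00111
  pos 10: 11100 XOR 10111 = 01011
  pos 11: 10110 XOR 10111 = 00001
Remainder (last 4 bits) = 0001. This is the CRC / FCS.

0001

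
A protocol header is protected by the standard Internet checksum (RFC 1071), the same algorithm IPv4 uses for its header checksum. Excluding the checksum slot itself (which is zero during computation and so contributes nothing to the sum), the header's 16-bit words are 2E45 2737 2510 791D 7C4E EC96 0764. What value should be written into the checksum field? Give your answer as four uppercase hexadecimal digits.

One's-complement addition (fold any carry out of bit 15 back into bit 0):
  0x2E45 + 0x2737 = 0x0557C
  0x557C + 0x2510 = 0x07A8C
  0x7A8C + 0x791D = 0x0F3A9
  0xF3A9 + 0x7C4E = 0x16FF7 → wrap carry → 0x6FF8
  0x6FF8 + 0xEC96 = 0x15C8E → wrap carry → 0x5C8F
  0x5C8F + 0x0764 = 0x063F3
One's-complement sum = 0x63F3.
Checksum = ~0x63F3 & 0xFFFF = 0x9C0C.

9C0C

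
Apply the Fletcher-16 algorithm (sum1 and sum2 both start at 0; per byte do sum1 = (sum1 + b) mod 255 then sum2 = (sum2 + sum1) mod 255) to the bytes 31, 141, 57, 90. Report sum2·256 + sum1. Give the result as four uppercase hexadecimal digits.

Running sums (mod 255):
  after byte 0 (31): sum1=31, sum2=31
  after byte 1 (141): sum1=172, sum2=203
  after byte 2 (57): sum1=229, sum2=177
  after byte 3 (90): sum1=64, sum2=241
Checksum = sum2·256 + sum1 = 241·256 + 64 = 61760 = 0xF140.

F140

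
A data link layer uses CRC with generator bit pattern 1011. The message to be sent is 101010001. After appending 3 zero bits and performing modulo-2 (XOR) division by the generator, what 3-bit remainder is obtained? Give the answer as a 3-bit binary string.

000

Append 3 zeros: 101010001000. Divide by 1011 (XOR where the leading bit is 1):
  pos 0: 1010 XOR 1011 = 0001
  pos 3: 1100 XOR 1011 = 0111
  pos 4: 1110 XOR 1011 = 0101
  pos 5: 1011 XOR 1011 = 0000
Remainder (last 3 bits) = 000. This is the CRC / FCS.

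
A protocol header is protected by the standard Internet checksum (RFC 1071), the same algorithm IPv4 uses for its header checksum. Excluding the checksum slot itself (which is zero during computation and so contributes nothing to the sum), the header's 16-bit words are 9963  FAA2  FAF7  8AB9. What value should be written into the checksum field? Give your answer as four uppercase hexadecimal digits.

E647

One's-complement addition (fold any carry out of bit 15 back into bit 0):
  0x9963 + 0xFAA2 = 0x19405 → wrap carry → 0x9406
  0x9406 + 0xFAF7 = 0x18EFD → wrap carry → 0x8EFE
  0x8EFE + 0x8AB9 = 0x119B7 → wrap carry → 0x19B8
One's-complement sum = 0x19B8.
Checksum = ~0x19B8 & 0xFFFF = 0xE647.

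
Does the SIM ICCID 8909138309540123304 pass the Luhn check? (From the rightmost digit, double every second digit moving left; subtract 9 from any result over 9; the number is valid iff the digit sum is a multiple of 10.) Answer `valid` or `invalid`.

invalid

From the right, keep odd positions and double even positions (subtract 9 from any doubled value over 9):
  doubled (positions 2,4,...): 0 6 2 8 9 6 6 9 9 → sum 55
  kept (positions 1,3,...): 4 3 2 0 5 0 8 1 0 8 → sum 31
Total = 86.
86 mod 10 = 6, so the number is invalid.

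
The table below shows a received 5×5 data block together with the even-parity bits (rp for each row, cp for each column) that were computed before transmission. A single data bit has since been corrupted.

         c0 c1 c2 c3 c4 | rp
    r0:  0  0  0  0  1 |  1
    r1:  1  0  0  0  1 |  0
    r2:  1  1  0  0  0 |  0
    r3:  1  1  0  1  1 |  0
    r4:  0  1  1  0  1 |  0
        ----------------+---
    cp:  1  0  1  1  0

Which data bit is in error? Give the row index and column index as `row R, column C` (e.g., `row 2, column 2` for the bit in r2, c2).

row 4, column 1

Recompute each row's even parity and compare to rp:
  r0: data parity 1, sent rp 1 → ok
  r1: data parity 0, sent rp 0 → ok
  r2: data parity 0, sent rp 0 → ok
  r3: data parity 0, sent rp 0 → ok
  r4: data parity 1, sent rp 0 → mismatch
Recompute each column's even parity and compare to cp:
  c0: data parity 1, sent cp 1 → ok
  c1: data parity 1, sent cp 0 → mismatch
  c2: data parity 1, sent cp 1 → ok
  c3: data parity 1, sent cp 1 → ok
  c4: data parity 0, sent cp 0 → ok
Exactly one row (r4) and one column (c1) fail → the flipped bit is at their intersection.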